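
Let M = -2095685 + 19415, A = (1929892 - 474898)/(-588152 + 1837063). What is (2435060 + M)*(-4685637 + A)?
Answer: -2099618319087741270/1248911 ≈ -1.6812e+12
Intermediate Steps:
A = 1454994/1248911 ≈ 1.1650
M = -2076270
(2435060 + M)*(-4685637 + A) = (2435060 - 2076270)*(-4685637 + 1454994/1248911) = 358790*(-5851942136313/1248911) = -2099618319087741270/1248911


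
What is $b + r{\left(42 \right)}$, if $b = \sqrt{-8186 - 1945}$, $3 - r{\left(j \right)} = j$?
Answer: $-39 + i \sqrt{10131} \approx -39.0 + 100.65 i$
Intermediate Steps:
$r{\left(j \right)} = 3 - j$
$b = i \sqrt{10131}$ ($b = \sqrt{-10131} = i \sqrt{10131} \approx 100.65 i$)
$b + r{\left(42 \right)} = i \sqrt{10131} + \left(3 - 42\right) = i \sqrt{10131} - 39 = -39 + i \sqrt{10131}$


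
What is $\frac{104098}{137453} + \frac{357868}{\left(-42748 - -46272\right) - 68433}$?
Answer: $- \frac{42433133122}{8921936777} \approx -4.756$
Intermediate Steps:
$\frac{104098}{137453} + \frac{357868}{\left(-42748 - -46272\right) - 68433} = 104098 \cdot \frac{1}{137453} + \frac{357868}{\left(-42748 + 46272\right) - 68433} = \frac{104098}{137453} + \frac{357868}{3524 - 68433} = \frac{104098}{137453} + \frac{357868}{-64909} = \frac{104098}{137453} + 357868 \left(- \frac{1}{64909}\right) = \frac{104098}{137453} - \frac{357868}{64909} = - \frac{42433133122}{8921936777}$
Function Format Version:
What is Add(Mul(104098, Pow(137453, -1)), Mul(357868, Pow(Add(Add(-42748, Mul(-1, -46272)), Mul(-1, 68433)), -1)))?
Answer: Rational(-42433133122, 8921936777) ≈ -4.7560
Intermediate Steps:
Add(Mul(104098, Pow(137453, -1)), Mul(357868, Pow(Add(Add(-42748, Mul(-1, -46272)), Mul(-1, 68433)), -1))) = Add(Mul(104098, Rational(1, 137453)), Mul(357868, Pow(Add(Add(-42748, 46272), -68433), -1))) = Add(Rational(104098, 137453), Mul(357868, Pow(Add(3524, -68433), -1))) = Add(Rational(104098, 137453), Mul(357868, Pow(-64909, -1))) = Add(Rational(104098, 137453), Mul(357868, Rational(-1, 64909))) = Add(Rational(104098, 137453), Rational(-357868, 64909)) = Rational(-42433133122, 8921936777)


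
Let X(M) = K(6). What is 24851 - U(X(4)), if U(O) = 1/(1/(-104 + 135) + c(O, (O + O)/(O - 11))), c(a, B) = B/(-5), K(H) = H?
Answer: 9865072/397 ≈ 24849.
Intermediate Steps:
X(M) = 6
c(a, B) = -B/5 (c(a, B) = B*(-⅕) = -B/5)
U(O) = 1/(1/31 - 2*O/(5*(-11 + O))) (U(O) = 1/(1/(-104 + 135) - (O + O)/(5*(O - 11))) = 1/(1/31 - 2*O/(5*(-11 + O))))
24851 - U(X(4)) = 24851 - 155*(11 - 1*6)/(55 + 57*6) = 24851 - 155*(11 - 6)/(55 + 342) = 24851 - 155*5/397 = 24851 - 1*775/397 = 24851 - 775/397 = 9865072/397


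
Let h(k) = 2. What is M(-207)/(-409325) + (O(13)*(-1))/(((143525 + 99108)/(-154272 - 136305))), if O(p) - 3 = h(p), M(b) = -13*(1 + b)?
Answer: 594052381451/99315752725 ≈ 5.9815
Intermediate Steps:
M(b) = -13 - 13*b
O(p) = 5 (O(p) = 3 + 2 = 5)
M(-207)/(-409325) + (O(13)*(-1))/(((143525 + 99108)/(-154272 - 136305))) = (-13 - 13*(-207))/(-409325) + (5*(-1))/(((143525 + 99108)/(-154272 - 136305))) = (-13 + 2691)*(-1/409325) - 5/(242633/(-290577)) = 2678*(-1/409325) - 5/(242633*(-1/290577)) = -2678/409325 - 5/(-242633/290577) = -2678/409325 - 5*(-290577/242633) = -2678/409325 + 1452885/242633 = 594052381451/99315752725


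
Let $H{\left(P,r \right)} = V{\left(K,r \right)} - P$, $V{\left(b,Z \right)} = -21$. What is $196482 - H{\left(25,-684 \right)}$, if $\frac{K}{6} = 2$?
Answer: $196528$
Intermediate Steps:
$K = 12$ ($K = 6 \cdot 2 = 12$)
$H{\left(P,r \right)} = -21 - P$
$196482 - H{\left(25,-684 \right)} = 196482 - \left(-21 - 25\right) = 196482 - -46 = 196482 + 46 = 196528$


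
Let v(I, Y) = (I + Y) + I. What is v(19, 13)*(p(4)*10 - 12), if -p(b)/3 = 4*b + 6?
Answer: -34272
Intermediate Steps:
p(b) = -18 - 12*b (p(b) = -3*(4*b + 6) = -3*(6 + 4*b) = -18 - 12*b)
v(I, Y) = Y + 2*I
v(19, 13)*(p(4)*10 - 12) = (13 + 2*19)*((-18 - 12*4)*10 - 12) = (13 + 38)*((-18 - 48)*10 - 12) = 51*(-66*10 - 12) = 51*(-660 - 12) = 51*(-672) = -34272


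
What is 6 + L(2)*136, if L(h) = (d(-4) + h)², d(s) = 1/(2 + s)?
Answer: 312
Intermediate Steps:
L(h) = (-½ + h)² (L(h) = (1/(2 - 4) + h)² = (1/(-2) + h)² = (-½ + h)²)
6 + L(2)*136 = 6 + ((-1 + 2*2)²/4)*136 = 6 + ((-1 + 4)²/4)*136 = 6 + ((¼)*3²)*136 = 6 + ((¼)*9)*136 = 6 + (9/4)*136 = 6 + 306 = 312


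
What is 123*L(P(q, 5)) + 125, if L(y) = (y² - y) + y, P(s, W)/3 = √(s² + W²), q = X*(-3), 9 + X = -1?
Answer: 1024100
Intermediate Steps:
X = -10 (X = -9 - 1 = -10)
q = 30 (q = -10*(-3) = 30)
P(s, W) = 3*√(W² + s²) (P(s, W) = 3*√(s² + W²) = 3*√(W² + s²))
L(y) = y²
123*L(P(q, 5)) + 125 = 123*(3*√(5² + 30²))² + 125 = 123*(3*√(25 + 900))² + 125 = 123*(3*√925)² + 125 = 123*(3*(5*√37))² + 125 = 123*(15*√37)² + 125 = 123*8325 + 125 = 1023975 + 125 = 1024100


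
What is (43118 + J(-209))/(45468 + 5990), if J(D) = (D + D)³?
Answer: -36495757/25729 ≈ -1418.5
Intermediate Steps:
J(D) = 8*D³ (J(D) = (2*D)³ = 8*D³)
(43118 + J(-209))/(45468 + 5990) = (43118 + 8*(-209)³)/(45468 + 5990) = (43118 + 8*(-9129329))/51458 = (43118 - 73034632)*(1/51458) = -72991514*1/51458 = -36495757/25729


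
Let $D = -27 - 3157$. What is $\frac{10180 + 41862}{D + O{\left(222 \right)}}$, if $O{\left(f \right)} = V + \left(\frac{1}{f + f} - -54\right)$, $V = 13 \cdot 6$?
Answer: $- \frac{23106648}{1355087} \approx -17.052$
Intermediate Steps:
$V = 78$
$O{\left(f \right)} = 132 + \frac{1}{2 f}$ ($O{\left(f \right)} = 78 + \left(\frac{1}{f + f} - -54\right) = 78 + \left(\frac{1}{2 f} + 54\right) = 78 + \left(54 + \frac{1}{2 f}\right) = 132 + \frac{1}{2 f}$)
$D = -3184$ ($D = -27 - 3157 = -3184$)
$\frac{10180 + 41862}{D + O{\left(222 \right)}} = \frac{10180 + 41862}{-3184 + \left(132 + \frac{1}{2 \cdot 222}\right)} = \frac{52042}{-3184 + \left(132 + \frac{1}{2} \cdot \frac{1}{222}\right)} = \frac{52042}{-3184 + \left(132 + \frac{1}{444}\right)} = \frac{52042}{-3184 + \frac{58609}{444}} = \frac{52042}{- \frac{1355087}{444}} = 52042 \left(- \frac{444}{1355087}\right) = - \frac{23106648}{1355087}$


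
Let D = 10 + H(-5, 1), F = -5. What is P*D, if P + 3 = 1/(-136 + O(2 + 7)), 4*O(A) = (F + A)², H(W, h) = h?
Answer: -397/12 ≈ -33.083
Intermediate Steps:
O(A) = (-5 + A)²/4
D = 11 (D = 10 + 1 = 11)
P = -397/132 (P = -3 + 1/(-136 + (-5 + (2 + 7))²/4) = -3 + 1/(-136 + (-5 + 9)²/4) = -3 + 1/(-136 + (¼)*4²) = -3 + 1/(-136 + (¼)*16) = -3 + 1/(-136 + 4) = -3 + 1/(-132) = -3 - 1/132 = -397/132 ≈ -3.0076)
P*D = -397/132*11 = -397/12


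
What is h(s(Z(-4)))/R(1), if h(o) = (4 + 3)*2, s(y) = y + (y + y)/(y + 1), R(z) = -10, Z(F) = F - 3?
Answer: -7/5 ≈ -1.4000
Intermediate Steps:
Z(F) = -3 + F
s(y) = y + 2*y/(1 + y) (s(y) = y + (2*y)/(1 + y) = y + 2*y/(1 + y))
h(o) = 14 (h(o) = 7*2 = 14)
h(s(Z(-4)))/R(1) = 14/(-10) = 14*(-1/10) = -7/5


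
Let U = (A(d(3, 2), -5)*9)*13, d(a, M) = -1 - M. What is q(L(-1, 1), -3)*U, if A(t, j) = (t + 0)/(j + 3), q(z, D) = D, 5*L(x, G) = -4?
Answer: -1053/2 ≈ -526.50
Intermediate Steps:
L(x, G) = -4/5 (L(x, G) = (1/5)*(-4) = -4/5)
A(t, j) = t/(3 + j)
U = 351/2 (U = (((-1 - 1*2)/(3 - 5))*9)*13 = (((-1 - 2)/(-2))*9)*13 = (-3*(-1/2)*9)*13 = ((3/2)*9)*13 = (27/2)*13 = 351/2 ≈ 175.50)
q(L(-1, 1), -3)*U = -3*351/2 = -1053/2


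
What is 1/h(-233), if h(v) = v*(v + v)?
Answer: 1/108578 ≈ 9.2100e-6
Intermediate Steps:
h(v) = 2*v² (h(v) = v*(2*v) = 2*v²)
1/h(-233) = 1/(2*(-233)²) = 1/(2*54289) = 1/108578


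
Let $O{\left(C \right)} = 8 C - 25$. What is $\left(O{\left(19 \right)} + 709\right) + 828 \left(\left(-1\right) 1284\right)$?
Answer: $-1062316$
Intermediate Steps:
$O{\left(C \right)} = -25 + 8 C$
$\left(O{\left(19 \right)} + 709\right) + 828 \left(\left(-1\right) 1284\right) = \left(\left(-25 + 8 \cdot 19\right) + 709\right) + 828 \left(\left(-1\right) 1284\right) = \left(\left(-25 + 152\right) + 709\right) + 828 \left(-1284\right) = \left(127 + 709\right) - 1063152 = 836 - 1063152 = -1062316$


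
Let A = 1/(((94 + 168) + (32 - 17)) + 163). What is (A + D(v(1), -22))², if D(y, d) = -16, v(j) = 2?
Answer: 49547521/193600 ≈ 255.93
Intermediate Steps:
A = 1/440 (A = 1/((262 + 15) + 163) = 1/(277 + 163) = 1/440 ≈ 0.0022727)
(A + D(v(1), -22))² = (1/440 - 16)² = (-7039/440)² = 49547521/193600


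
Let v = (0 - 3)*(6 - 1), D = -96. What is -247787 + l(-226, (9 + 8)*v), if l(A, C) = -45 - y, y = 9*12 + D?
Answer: -247844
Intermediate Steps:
v = -15 (v = -3*5 = -15)
y = 12 (y = 9*12 - 96 = 108 - 96 = 12)
l(A, C) = -57 (l(A, C) = -45 - 1*12 = -45 - 12 = -57)
-247787 + l(-226, (9 + 8)*v) = -247787 - 57 = -247844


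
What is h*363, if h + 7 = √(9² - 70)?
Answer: -2541 + 363*√11 ≈ -1337.1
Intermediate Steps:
h = -7 + √11 (h = -7 + √(9² - 70) = -7 + √(81 - 70) = -7 + √11 ≈ -3.6834)
h*363 = (-7 + √11)*363 = -2541 + 363*√11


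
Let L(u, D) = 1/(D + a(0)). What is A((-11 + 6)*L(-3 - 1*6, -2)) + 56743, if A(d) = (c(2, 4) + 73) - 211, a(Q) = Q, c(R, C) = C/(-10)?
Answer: 283023/5 ≈ 56605.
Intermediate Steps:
c(R, C) = -C/10 (c(R, C) = C*(-⅒) = -C/10)
L(u, D) = 1/D (L(u, D) = 1/(D + 0) = 1/D)
A(d) = -692/5 (A(d) = (-⅒*4 + 73) - 211 = (-⅖ + 73) - 211 = 363/5 - 211 = -692/5)
A((-11 + 6)*L(-3 - 1*6, -2)) + 56743 = -692/5 + 56743 = 283023/5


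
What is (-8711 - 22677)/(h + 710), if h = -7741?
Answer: 31388/7031 ≈ 4.4642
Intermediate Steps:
(-8711 - 22677)/(h + 710) = (-8711 - 22677)/(-7741 + 710) = -31388/(-7031) = -31388*(-1/7031) = 31388/7031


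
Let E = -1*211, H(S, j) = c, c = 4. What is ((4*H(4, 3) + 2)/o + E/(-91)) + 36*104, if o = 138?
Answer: 7841318/2093 ≈ 3746.4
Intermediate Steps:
H(S, j) = 4
E = -211
((4*H(4, 3) + 2)/o + E/(-91)) + 36*104 = ((4*4 + 2)/138 - 211/(-91)) + 36*104 = ((16 + 2)*(1/138) - 211*(-1/91)) + 3744 = (18*(1/138) + 211/91) + 3744 = (3/23 + 211/91) + 3744 = 5126/2093 + 3744 = 7841318/2093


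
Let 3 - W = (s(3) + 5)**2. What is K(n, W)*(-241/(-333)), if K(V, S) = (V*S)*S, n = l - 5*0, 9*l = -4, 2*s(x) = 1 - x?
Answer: -162916/2997 ≈ -54.360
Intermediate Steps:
s(x) = 1/2 - x/2 (s(x) = (1 - x)/2 = 1/2 - x/2)
l = -4/9 (l = (1/9)*(-4) = -4/9 ≈ -0.44444)
W = -13 (W = 3 - ((1/2 - 1/2*3) + 5)**2 = 3 - ((1/2 - 3/2) + 5)**2 = 3 - (-1 + 5)**2 = 3 - 1*4**2 = 3 - 1*16 = 3 - 16 = -13)
n = -4/9 (n = -4/9 - 5*0 = -4/9 + 0 = -4/9 ≈ -0.44444)
K(V, S) = V*S**2 (K(V, S) = (S*V)*S = V*S**2)
K(n, W)*(-241/(-333)) = (-4/9*(-13)**2)*(-241/(-333)) = (-4/9*169)*(-241*(-1/333)) = -676/9*241/333 = -162916/2997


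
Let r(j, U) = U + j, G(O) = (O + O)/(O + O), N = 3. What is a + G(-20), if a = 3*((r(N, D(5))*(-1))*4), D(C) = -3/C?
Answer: -139/5 ≈ -27.800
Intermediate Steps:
G(O) = 1 (G(O) = (2*O)/((2*O)) = (2*O)*(1/(2*O)) = 1)
a = -144/5 (a = 3*(((-3/5 + 3)*(-1))*4) = 3*(((12/5)*(-1))*4) = 3*(-12/5*4) = 3*(-48/5) = -144/5 ≈ -28.800)
a + G(-20) = -144/5 + 1 = -139/5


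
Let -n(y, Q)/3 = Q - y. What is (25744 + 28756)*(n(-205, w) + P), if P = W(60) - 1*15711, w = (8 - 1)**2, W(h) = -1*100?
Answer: -903228500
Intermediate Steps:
W(h) = -100
w = 49 (w = 7**2 = 49)
n(y, Q) = -3*Q + 3*y (n(y, Q) = -3*(Q - y) = -3*Q + 3*y)
P = -15811 (P = -100 - 1*15711 = -100 - 15711 = -15811)
(25744 + 28756)*(n(-205, w) + P) = (25744 + 28756)*((-3*49 + 3*(-205)) - 15811) = 54500*((-147 - 615) - 15811) = 54500*(-762 - 15811) = 54500*(-16573) = -903228500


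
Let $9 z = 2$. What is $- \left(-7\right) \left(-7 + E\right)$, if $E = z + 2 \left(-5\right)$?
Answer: $- \frac{1057}{9} \approx -117.44$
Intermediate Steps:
$z = \frac{2}{9}$ ($z = \frac{1}{9} \cdot 2 = \frac{2}{9} \approx 0.22222$)
$E = - \frac{88}{9}$ ($E = \frac{2}{9} + 2 \left(-5\right) = \frac{2}{9} - 10 = - \frac{88}{9} \approx -9.7778$)
$- \left(-7\right) \left(-7 + E\right) = - \left(-7\right) \left(-7 - \frac{88}{9}\right) = - \frac{\left(-7\right) \left(-151\right)}{9} = \left(-1\right) \frac{1057}{9} = - \frac{1057}{9}$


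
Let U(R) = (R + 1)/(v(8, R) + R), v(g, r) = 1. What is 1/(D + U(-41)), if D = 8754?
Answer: 1/8755 ≈ 0.00011422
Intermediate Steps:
U(R) = 1 (U(R) = (R + 1)/(1 + R) = (1 + R)/(1 + R) = 1)
1/(D + U(-41)) = 1/(8754 + 1) = 1/8755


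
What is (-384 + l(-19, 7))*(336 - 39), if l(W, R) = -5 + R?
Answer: -113454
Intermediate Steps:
(-384 + l(-19, 7))*(336 - 39) = (-384 + (-5 + 7))*(336 - 39) = (-384 + 2)*297 = -382*297 = -113454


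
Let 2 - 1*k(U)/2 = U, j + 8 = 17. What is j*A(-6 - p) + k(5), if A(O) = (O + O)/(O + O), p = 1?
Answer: 3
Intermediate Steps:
j = 9 (j = -8 + 17 = 9)
k(U) = 4 - 2*U
A(O) = 1 (A(O) = (2*O)/((2*O)) = (2*O)*(1/(2*O)) = 1)
j*A(-6 - p) + k(5) = 9*1 + (4 - 2*5) = 9 + (4 - 10) = 9 - 6 = 3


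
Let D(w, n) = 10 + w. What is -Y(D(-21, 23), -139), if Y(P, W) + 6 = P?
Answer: 17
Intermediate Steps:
Y(P, W) = -6 + P
-Y(D(-21, 23), -139) = -(-6 + (10 - 21)) = -(-6 - 11) = -1*(-17) = 17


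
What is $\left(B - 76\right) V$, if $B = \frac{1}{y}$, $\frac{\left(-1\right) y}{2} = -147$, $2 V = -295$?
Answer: $\frac{6591185}{588} \approx 11210.0$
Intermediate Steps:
$V = - \frac{295}{2}$ ($V = \frac{1}{2} \left(-295\right) = - \frac{295}{2} \approx -147.5$)
$y = 294$ ($y = \left(-2\right) \left(-147\right) = 294$)
$B = \frac{1}{294} \approx 0.0034014$
$\left(B - 76\right) V = \left(\frac{1}{294} - 76\right) \left(- \frac{295}{2}\right) = \left(- \frac{22343}{294}\right) \left(- \frac{295}{2}\right) = \frac{6591185}{588}$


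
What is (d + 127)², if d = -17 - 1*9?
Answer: 10201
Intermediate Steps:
d = -26 (d = -17 - 9 = -26)
(d + 127)² = (-26 + 127)² = 101² = 10201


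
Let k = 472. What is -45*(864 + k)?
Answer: -60120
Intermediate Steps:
-45*(864 + k) = -45*(864 + 472) = -45*1336 = -60120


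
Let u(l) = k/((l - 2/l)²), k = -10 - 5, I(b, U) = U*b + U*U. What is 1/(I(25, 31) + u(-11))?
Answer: 14161/24581681 ≈ 0.00057608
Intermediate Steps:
I(b, U) = U² + U*b (I(b, U) = U*b + U² = U² + U*b)
k = -15
u(l) = -15/(l - 2/l)²
1/(I(25, 31) + u(-11)) = 1/(31*(31 + 25) - 15*(-11)²/(-2 + (-11)²)²) = 1/(31*56 - 15*121/(-2 + 121)²) = 1/(1736 - 15*121/119²) = 1/(1736 - 15*121*1/14161) = 1/(1736 - 1815/14161) = 1/(24581681/14161) = 14161/24581681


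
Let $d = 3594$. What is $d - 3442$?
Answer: $152$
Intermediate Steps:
$d - 3442 = 3594 - 3442 = 152$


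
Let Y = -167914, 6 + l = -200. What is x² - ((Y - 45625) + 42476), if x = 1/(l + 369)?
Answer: 4544972848/26569 ≈ 1.7106e+5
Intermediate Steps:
l = -206 (l = -6 - 200 = -206)
x = 1/163 (x = 1/(-206 + 369) = 1/163 ≈ 0.0061350)
x² - ((Y - 45625) + 42476) = (1/163)² - ((-167914 - 45625) + 42476) = 1/26569 - (-213539 + 42476) = 1/26569 - 1*(-171063) = 1/26569 + 171063 = 4544972848/26569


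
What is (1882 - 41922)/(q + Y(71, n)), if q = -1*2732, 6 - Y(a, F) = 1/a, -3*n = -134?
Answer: 2842840/193547 ≈ 14.688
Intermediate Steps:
n = 134/3 (n = -1/3*(-134) = 134/3 ≈ 44.667)
Y(a, F) = 6 - 1/a
q = -2732
(1882 - 41922)/(q + Y(71, n)) = (1882 - 41922)/(-2732 + (6 - 1/71)) = -40040/(-2732 + (6 - 1*1/71)) = -40040/(-2732 + (6 - 1/71)) = -40040/(-2732 + 425/71) = -40040/(-193547/71) = -40040*(-71/193547) = 2842840/193547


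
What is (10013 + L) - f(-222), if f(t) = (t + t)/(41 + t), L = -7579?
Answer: 440110/181 ≈ 2431.5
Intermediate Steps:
f(t) = 2*t/(41 + t) (f(t) = (2*t)/(41 + t) = 2*t/(41 + t))
(10013 + L) - f(-222) = (10013 - 7579) - 2*(-222)/(41 - 222) = 2434 - 2*(-222)/(-181) = 2434 - 2*(-222)*(-1)/181 = 2434 - 1*444/181 = 2434 - 444/181 = 440110/181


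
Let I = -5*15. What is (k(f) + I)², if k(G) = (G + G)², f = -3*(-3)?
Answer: 62001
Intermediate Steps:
f = 9
k(G) = 4*G² (k(G) = (2*G)² = 4*G²)
I = -75
(k(f) + I)² = (4*9² - 75)² = (4*81 - 75)² = (324 - 75)² = 249² = 62001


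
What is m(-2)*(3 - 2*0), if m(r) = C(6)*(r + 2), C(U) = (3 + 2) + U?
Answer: 0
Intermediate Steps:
C(U) = 5 + U
m(r) = 22 + 11*r (m(r) = (5 + 6)*(r + 2) = 11*(2 + r) = 22 + 11*r)
m(-2)*(3 - 2*0) = (22 + 11*(-2))*(3 - 2*0) = (22 - 22)*(3 + 0) = 0*3 = 0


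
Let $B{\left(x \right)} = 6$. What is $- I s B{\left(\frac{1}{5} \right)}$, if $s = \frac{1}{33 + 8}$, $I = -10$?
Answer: $\frac{60}{41} \approx 1.4634$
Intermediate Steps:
$s = \frac{1}{41} \approx 0.02439$
$- I s B{\left(\frac{1}{5} \right)} = - \left(-10\right) \frac{1}{41} \cdot 6 = - \frac{\left(-10\right) 6}{41} = \left(-1\right) \left(- \frac{60}{41}\right) = \frac{60}{41}$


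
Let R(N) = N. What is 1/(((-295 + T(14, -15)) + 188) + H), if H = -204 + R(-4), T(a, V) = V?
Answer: -1/330 ≈ -0.0030303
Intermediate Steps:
H = -208 (H = -204 - 4 = -208)
1/(((-295 + T(14, -15)) + 188) + H) = 1/(((-295 - 15) + 188) - 208) = 1/((-310 + 188) - 208) = 1/(-122 - 208) = 1/(-330) = -1/330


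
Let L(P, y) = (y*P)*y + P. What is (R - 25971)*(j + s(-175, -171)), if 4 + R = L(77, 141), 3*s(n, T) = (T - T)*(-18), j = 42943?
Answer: 64626595477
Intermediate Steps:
s(n, T) = 0 (s(n, T) = ((T - T)*(-18))/3 = (0*(-18))/3 = (⅓)*0 = 0)
L(P, y) = P + P*y² (L(P, y) = (P*y)*y + P = P*y² + P = P + P*y²)
R = 1530910 (R = -4 + 77*(1 + 141²) = -4 + 77*(1 + 19881) = -4 + 77*19882 = -4 + 1530914 = 1530910)
(R - 25971)*(j + s(-175, -171)) = (1530910 - 25971)*(42943 + 0) = 1504939*42943 = 64626595477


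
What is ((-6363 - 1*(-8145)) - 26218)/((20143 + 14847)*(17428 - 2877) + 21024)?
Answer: -12218/254580257 ≈ -4.7993e-5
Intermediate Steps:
((-6363 - 1*(-8145)) - 26218)/((20143 + 14847)*(17428 - 2877) + 21024) = ((-6363 + 8145) - 26218)/(34990*14551 + 21024) = (1782 - 26218)/(509139490 + 21024) = -24436/509160514 = -24436*1/509160514 = -12218/254580257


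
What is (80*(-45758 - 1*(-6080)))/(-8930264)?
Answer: 396780/1116283 ≈ 0.35545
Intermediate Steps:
(80*(-45758 - 1*(-6080)))/(-8930264) = (80*(-45758 + 6080))*(-1/8930264) = (80*(-39678))*(-1/8930264) = -3174240*(-1/8930264) = 396780/1116283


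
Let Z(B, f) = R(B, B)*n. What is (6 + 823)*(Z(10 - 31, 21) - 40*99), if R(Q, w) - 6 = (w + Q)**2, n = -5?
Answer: -10619490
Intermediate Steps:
R(Q, w) = 6 + (Q + w)**2 (R(Q, w) = 6 + (w + Q)**2 = 6 + (Q + w)**2)
Z(B, f) = -30 - 20*B**2 (Z(B, f) = (6 + (B + B)**2)*(-5) = (6 + (2*B)**2)*(-5) = (6 + 4*B**2)*(-5) = -30 - 20*B**2)
(6 + 823)*(Z(10 - 31, 21) - 40*99) = (6 + 823)*((-30 - 20*(10 - 31)**2) - 40*99) = 829*((-30 - 20*(-21)**2) - 3960) = 829*((-30 - 20*441) - 3960) = 829*((-30 - 8820) - 3960) = 829*(-8850 - 3960) = 829*(-12810) = -10619490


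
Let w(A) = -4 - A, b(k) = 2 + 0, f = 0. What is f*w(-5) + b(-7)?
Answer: 2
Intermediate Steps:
b(k) = 2
f*w(-5) + b(-7) = 0*(-4 - 1*(-5)) + 2 = 0*(-4 + 5) + 2 = 0*1 + 2 = 0 + 2 = 2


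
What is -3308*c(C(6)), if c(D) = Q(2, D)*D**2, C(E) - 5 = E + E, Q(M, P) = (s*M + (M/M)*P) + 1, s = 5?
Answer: -26768336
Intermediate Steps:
Q(M, P) = 1 + P + 5*M (Q(M, P) = (5*M + (M/M)*P) + 1 = (5*M + 1*P) + 1 = (5*M + P) + 1 = (P + 5*M) + 1 = 1 + P + 5*M)
C(E) = 5 + 2*E (C(E) = 5 + (E + E) = 5 + 2*E)
c(D) = D**2*(11 + D) (c(D) = (1 + D + 5*2)*D**2 = (1 + D + 10)*D**2 = (11 + D)*D**2 = D**2*(11 + D))
-3308*c(C(6)) = -3308*(5 + 2*6)**2*(11 + (5 + 2*6)) = -3308*(5 + 12)**2*(11 + (5 + 12)) = -3308*17**2*(11 + 17) = -956012*28 = -3308*8092 = -26768336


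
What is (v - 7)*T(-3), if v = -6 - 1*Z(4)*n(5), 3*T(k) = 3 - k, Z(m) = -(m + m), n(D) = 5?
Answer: 54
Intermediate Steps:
Z(m) = -2*m
T(k) = 1 - k/3 (T(k) = (3 - k)/3 = 1 - k/3)
v = 34 (v = -6 - 1*(-2*4)*5 = -6 - 1*(-8)*5 = -6 - (-8)*5 = -6 - 1*(-40) = -6 + 40 = 34)
(v - 7)*T(-3) = (34 - 7)*(1 - ⅓*(-3)) = 27*(1 + 1) = 27*2 = 54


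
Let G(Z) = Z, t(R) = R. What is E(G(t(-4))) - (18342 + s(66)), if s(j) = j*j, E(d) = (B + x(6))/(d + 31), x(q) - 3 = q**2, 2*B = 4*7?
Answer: -612793/27 ≈ -22696.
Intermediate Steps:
B = 14 (B = (4*7)/2 = (1/2)*28 = 14)
x(q) = 3 + q**2
E(d) = 53/(31 + d) (E(d) = (14 + (3 + 6**2))/(d + 31) = (14 + (3 + 36))/(31 + d) = (14 + 39)/(31 + d) = 53/(31 + d))
s(j) = j**2
E(G(t(-4))) - (18342 + s(66)) = 53/(31 - 4) - (18342 + 66**2) = 53/27 - (18342 + 4356) = 53*(1/27) - 1*22698 = 53/27 - 22698 = -612793/27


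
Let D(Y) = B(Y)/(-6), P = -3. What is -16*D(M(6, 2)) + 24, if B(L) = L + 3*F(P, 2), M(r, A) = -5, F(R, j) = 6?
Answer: 176/3 ≈ 58.667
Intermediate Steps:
B(L) = 18 + L (B(L) = L + 3*6 = L + 18 = 18 + L)
D(Y) = -3 - Y/6 (D(Y) = (18 + Y)/(-6) = (18 + Y)*(-⅙) = -3 - Y/6)
-16*D(M(6, 2)) + 24 = -16*(-3 - ⅙*(-5)) + 24 = -16*(-3 + ⅚) + 24 = -16*(-13/6) + 24 = 104/3 + 24 = 176/3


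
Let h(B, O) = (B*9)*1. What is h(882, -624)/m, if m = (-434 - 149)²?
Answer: 7938/339889 ≈ 0.023355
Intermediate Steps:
h(B, O) = 9*B (h(B, O) = (9*B)*1 = 9*B)
m = 339889 (m = (-583)² = 339889)
h(882, -624)/m = (9*882)/339889 = 7938*(1/339889) = 7938/339889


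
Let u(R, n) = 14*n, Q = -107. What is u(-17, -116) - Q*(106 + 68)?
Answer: 16994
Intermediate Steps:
u(-17, -116) - Q*(106 + 68) = 14*(-116) - (-107)*(106 + 68) = -1624 - (-107)*174 = -1624 - 1*(-18618) = -1624 + 18618 = 16994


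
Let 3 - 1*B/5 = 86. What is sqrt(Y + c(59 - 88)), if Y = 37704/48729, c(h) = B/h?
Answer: sqrt(3346938256899)/471047 ≈ 3.8838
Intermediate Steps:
B = -415 (B = 15 - 5*86 = 15 - 430 = -415)
c(h) = -415/h
Y = 12568/16243 (Y = 37704*(1/48729) = 12568/16243 ≈ 0.77375)
sqrt(Y + c(59 - 88)) = sqrt(12568/16243 - 415/(59 - 88)) = sqrt(12568/16243 - 415/(-29)) = sqrt(12568/16243 - 415*(-1/29)) = sqrt(12568/16243 + 415/29) = sqrt(7105317/471047) = sqrt(3346938256899)/471047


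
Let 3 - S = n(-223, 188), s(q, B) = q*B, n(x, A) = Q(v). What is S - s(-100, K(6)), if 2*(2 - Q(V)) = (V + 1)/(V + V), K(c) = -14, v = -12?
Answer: -67141/48 ≈ -1398.8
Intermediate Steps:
Q(V) = 2 - (1 + V)/(4*V) (Q(V) = 2 - (V + 1)/(2*(V + V)) = 2 - (1 + V)/(2*(2*V)) = 2 - (1 + V)*1/(2*V)/2 = 2 - (1 + V)/(4*V))
n(x, A) = 85/48 (n(x, A) = (¼)*(-1 + 7*(-12))/(-12) = (¼)*(-1/12)*(-1 - 84) = (¼)*(-1/12)*(-85) = 85/48)
s(q, B) = B*q
S = 59/48 (S = 3 - 1*85/48 = 3 - 85/48 = 59/48 ≈ 1.2292)
S - s(-100, K(6)) = 59/48 - (-14)*(-100) = 59/48 - 1*1400 = 59/48 - 1400 = -67141/48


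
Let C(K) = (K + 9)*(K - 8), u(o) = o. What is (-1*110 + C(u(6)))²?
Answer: 19600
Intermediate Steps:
C(K) = (-8 + K)*(9 + K) (C(K) = (9 + K)*(-8 + K) = (-8 + K)*(9 + K))
(-1*110 + C(u(6)))² = (-1*110 + (-72 + 6 + 6²))² = (-110 + (-72 + 6 + 36))² = (-110 - 30)² = (-140)² = 19600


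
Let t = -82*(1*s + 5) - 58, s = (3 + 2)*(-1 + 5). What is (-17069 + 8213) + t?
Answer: -10964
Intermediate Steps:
s = 20 (s = 5*4 = 20)
t = -2108 (t = -82*(1*20 + 5) - 58 = -82*(20 + 5) - 58 = -82*25 - 58 = -2050 - 58 = -2108)
(-17069 + 8213) + t = (-17069 + 8213) - 2108 = -8856 - 2108 = -10964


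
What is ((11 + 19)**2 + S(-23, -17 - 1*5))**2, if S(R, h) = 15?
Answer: 837225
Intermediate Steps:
((11 + 19)**2 + S(-23, -17 - 1*5))**2 = ((11 + 19)**2 + 15)**2 = (30**2 + 15)**2 = (900 + 15)**2 = 915**2 = 837225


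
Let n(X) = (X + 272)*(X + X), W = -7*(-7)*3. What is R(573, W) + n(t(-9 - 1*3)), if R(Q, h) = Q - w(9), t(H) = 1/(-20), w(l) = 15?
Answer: 106161/200 ≈ 530.80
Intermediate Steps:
t(H) = -1/20
W = 147 (W = 49*3 = 147)
n(X) = 2*X*(272 + X) (n(X) = (272 + X)*(2*X) = 2*X*(272 + X))
R(Q, h) = -15 + Q (R(Q, h) = Q - 1*15 = Q - 15 = -15 + Q)
R(573, W) + n(t(-9 - 1*3)) = (-15 + 573) + 2*(-1/20)*(272 - 1/20) = 558 + 2*(-1/20)*(5439/20) = 558 - 5439/200 = 106161/200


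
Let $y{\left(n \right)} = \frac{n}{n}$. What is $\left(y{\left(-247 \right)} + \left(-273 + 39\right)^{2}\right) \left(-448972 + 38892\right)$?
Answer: $-22454750560$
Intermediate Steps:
$y{\left(n \right)} = 1$
$\left(y{\left(-247 \right)} + \left(-273 + 39\right)^{2}\right) \left(-448972 + 38892\right) = \left(1 + \left(-273 + 39\right)^{2}\right) \left(-448972 + 38892\right) = \left(1 + \left(-234\right)^{2}\right) \left(-410080\right) = \left(1 + 54756\right) \left(-410080\right) = 54757 \left(-410080\right) = -22454750560$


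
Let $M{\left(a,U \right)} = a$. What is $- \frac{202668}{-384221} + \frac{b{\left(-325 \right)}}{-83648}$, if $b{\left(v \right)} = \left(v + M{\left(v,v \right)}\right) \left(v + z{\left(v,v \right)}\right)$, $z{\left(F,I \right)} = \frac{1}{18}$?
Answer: $- \frac{577800348649}{289253863872} \approx -1.9976$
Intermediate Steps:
$z{\left(F,I \right)} = \frac{1}{18}$
$b{\left(v \right)} = 2 v \left(\frac{1}{18} + v\right)$ ($b{\left(v \right)} = \left(v + v\right) \left(v + \frac{1}{18}\right) = 2 v \left(\frac{1}{18} + v\right)$)
$- \frac{202668}{-384221} + \frac{b{\left(-325 \right)}}{-83648} = - \frac{202668}{-384221} + \frac{\frac{1}{9} \left(-325\right) \left(1 + 18 \left(-325\right)\right)}{-83648} = \left(-202668\right) \left(- \frac{1}{384221}\right) + \frac{1}{9} \left(-325\right) \left(1 - 5850\right) \left(- \frac{1}{83648}\right) = \frac{202668}{384221} + \frac{1}{9} \left(-325\right) \left(-5849\right) \left(- \frac{1}{83648}\right) = \frac{202668}{384221} + \frac{1900925}{9} \left(- \frac{1}{83648}\right) = \frac{202668}{384221} - \frac{1900925}{752832} = - \frac{577800348649}{289253863872}$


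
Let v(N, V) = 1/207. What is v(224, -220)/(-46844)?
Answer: -1/9696708 ≈ -1.0313e-7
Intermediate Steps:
v(N, V) = 1/207
v(224, -220)/(-46844) = (1/207)/(-46844) = (1/207)*(-1/46844) = -1/9696708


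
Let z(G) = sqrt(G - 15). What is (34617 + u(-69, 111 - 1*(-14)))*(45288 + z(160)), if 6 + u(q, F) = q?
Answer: 1564338096 + 34542*sqrt(145) ≈ 1.5648e+9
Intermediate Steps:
z(G) = sqrt(-15 + G)
u(q, F) = -6 + q
(34617 + u(-69, 111 - 1*(-14)))*(45288 + z(160)) = (34617 + (-6 - 69))*(45288 + sqrt(-15 + 160)) = (34617 - 75)*(45288 + sqrt(145)) = 34542*(45288 + sqrt(145)) = 1564338096 + 34542*sqrt(145)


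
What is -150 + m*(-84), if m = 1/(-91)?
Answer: -1938/13 ≈ -149.08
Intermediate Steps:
m = -1/91 ≈ -0.010989
-150 + m*(-84) = -150 - 1/91*(-84) = -150 + 12/13 = -1938/13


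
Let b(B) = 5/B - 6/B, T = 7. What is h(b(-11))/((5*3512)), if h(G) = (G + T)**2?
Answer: 1521/531190 ≈ 0.0028634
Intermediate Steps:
b(B) = -1/B
h(G) = (7 + G)**2 (h(G) = (G + 7)**2 = (7 + G)**2)
h(b(-11))/((5*3512)) = (7 - 1/(-11))**2/((5*3512)) = (7 - 1*(-1/11))**2/17560 = (7 + 1/11)**2*(1/17560) = (78/11)**2*(1/17560) = (6084/121)*(1/17560) = 1521/531190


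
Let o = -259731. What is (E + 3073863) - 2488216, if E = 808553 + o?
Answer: 1134469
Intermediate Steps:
E = 548822 (E = 808553 - 259731 = 548822)
(E + 3073863) - 2488216 = (548822 + 3073863) - 2488216 = 3622685 - 2488216 = 1134469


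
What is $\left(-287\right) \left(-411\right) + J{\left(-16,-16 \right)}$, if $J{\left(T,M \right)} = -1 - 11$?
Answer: $117945$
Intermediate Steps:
$J{\left(T,M \right)} = -12$
$\left(-287\right) \left(-411\right) + J{\left(-16,-16 \right)} = \left(-287\right) \left(-411\right) - 12 = 117957 - 12 = 117945$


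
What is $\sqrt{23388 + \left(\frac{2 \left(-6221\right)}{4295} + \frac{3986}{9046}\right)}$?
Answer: $\frac{\sqrt{8825249348025603465}}{19426285} \approx 152.92$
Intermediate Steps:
$\sqrt{23388 + \left(\frac{2 \left(-6221\right)}{4295} + \frac{3986}{9046}\right)} = \sqrt{23388 + \left(\left(-12442\right) \frac{1}{4295} + 3986 \cdot \frac{1}{9046}\right)} = \sqrt{23388 + \left(- \frac{12442}{4295} + \frac{1993}{4523}\right)} = \sqrt{23388 - \frac{47715231}{19426285}} = \sqrt{\frac{454294238349}{19426285}} = \frac{\sqrt{8825249348025603465}}{19426285}$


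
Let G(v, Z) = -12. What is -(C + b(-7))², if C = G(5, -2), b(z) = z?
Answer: -361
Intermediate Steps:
C = -12
-(C + b(-7))² = -(-12 - 7)² = -1*(-19)² = -1*361 = -361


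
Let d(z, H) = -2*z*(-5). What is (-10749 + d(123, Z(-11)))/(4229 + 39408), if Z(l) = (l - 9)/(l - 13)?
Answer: -9519/43637 ≈ -0.21814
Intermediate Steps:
Z(l) = (-9 + l)/(-13 + l)
d(z, H) = 10*z
(-10749 + d(123, Z(-11)))/(4229 + 39408) = (-10749 + 10*123)/(4229 + 39408) = (-10749 + 1230)/43637 = -9519*1/43637 = -9519/43637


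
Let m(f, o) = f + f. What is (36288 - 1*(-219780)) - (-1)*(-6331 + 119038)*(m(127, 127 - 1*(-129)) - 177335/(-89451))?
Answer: 289295323799/9939 ≈ 2.9107e+7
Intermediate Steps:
m(f, o) = 2*f
(36288 - 1*(-219780)) - (-1)*(-6331 + 119038)*(m(127, 127 - 1*(-129)) - 177335/(-89451)) = (36288 - 1*(-219780)) - (-1)*(-6331 + 119038)*(2*127 - 177335/(-89451)) = (36288 + 219780) - (-1)*112707*(254 - 177335*(-1/89451)) = 256068 - (-1)*112707*(254 + 177335/89451) = 256068 - (-1)*112707*(22897889/89451) = 256068 - (-1)*286750263947/9939 = 256068 - 1*(-286750263947/9939) = 256068 + 286750263947/9939 = 289295323799/9939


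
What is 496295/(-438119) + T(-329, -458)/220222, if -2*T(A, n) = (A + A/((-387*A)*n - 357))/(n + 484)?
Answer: -23672269435666353635/20897921711995698084 ≈ -1.1328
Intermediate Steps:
T(A, n) = -(A + A/(-357 - 387*A*n))/(2*(484 + n)) (T(A, n) = -(A + A/((-387*A)*n - 357))/(2*(n + 484)) = -(A + A/(-387*A*n - 357))/(2*(484 + n)) = -(A + A/(-357 - 387*A*n))/(2*(484 + n)))
496295/(-438119) + T(-329, -458)/220222 = 496295/(-438119) - 1*(-329)*(356 + 387*(-329)*(-458))/(345576 + 714*(-458) + 774*(-329)*(-458)² + 374616*(-329)*(-458))/220222 = 496295*(-1/438119) - 1*(-329)*(356 + 58313934)/(345576 - 327012 + 774*(-329)*209764 + 56447888112)*(1/220222) = -496295/438119 - 1*(-329)*58314290/(345576 - 327012 - 53415563544 + 56447888112)*(1/220222) = -496295/438119 - 1*(-329)*58314290/3032343132*(1/220222) = -496295/438119 - 1*(-329)*1/3032343132*58314290*(1/220222) = -496295/438119 + (1370385815/216595938)*(1/220222) = -496295/438119 + 1370385815/47699190658236 = -23672269435666353635/20897921711995698084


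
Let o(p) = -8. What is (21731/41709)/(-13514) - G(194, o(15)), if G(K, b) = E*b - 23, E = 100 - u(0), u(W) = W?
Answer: 463888393867/563655426 ≈ 823.00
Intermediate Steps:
E = 100 (E = 100 - 1*0 = 100 + 0 = 100)
G(K, b) = -23 + 100*b (G(K, b) = 100*b - 23 = -23 + 100*b)
(21731/41709)/(-13514) - G(194, o(15)) = (21731/41709)/(-13514) - (-23 + 100*(-8)) = (21731*(1/41709))*(-1/13514) - (-23 - 800) = (21731/41709)*(-1/13514) - 1*(-823) = -21731/563655426 + 823 = 463888393867/563655426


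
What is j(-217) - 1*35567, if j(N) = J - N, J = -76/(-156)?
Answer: -1378631/39 ≈ -35350.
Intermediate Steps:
J = 19/39 (J = -76*(-1/156) = 19/39 ≈ 0.48718)
j(N) = 19/39 - N
j(-217) - 1*35567 = (19/39 - 1*(-217)) - 1*35567 = (19/39 + 217) - 35567 = 8482/39 - 35567 = -1378631/39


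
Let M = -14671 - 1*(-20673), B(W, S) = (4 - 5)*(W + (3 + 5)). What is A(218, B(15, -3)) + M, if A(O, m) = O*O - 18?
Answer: 53508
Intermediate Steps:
B(W, S) = -8 - W (B(W, S) = -(W + 8) = -(8 + W) = -8 - W)
A(O, m) = -18 + O² (A(O, m) = O² - 18 = -18 + O²)
M = 6002 (M = -14671 + 20673 = 6002)
A(218, B(15, -3)) + M = (-18 + 218²) + 6002 = (-18 + 47524) + 6002 = 47506 + 6002 = 53508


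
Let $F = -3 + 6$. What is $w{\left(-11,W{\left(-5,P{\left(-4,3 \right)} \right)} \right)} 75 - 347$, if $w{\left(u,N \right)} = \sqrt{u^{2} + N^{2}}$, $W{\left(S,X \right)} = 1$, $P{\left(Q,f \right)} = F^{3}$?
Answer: $-347 + 75 \sqrt{122} \approx 481.4$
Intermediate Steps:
$F = 3$
$P{\left(Q,f \right)} = 27$ ($P{\left(Q,f \right)} = 3^{3} = 27$)
$w{\left(u,N \right)} = \sqrt{N^{2} + u^{2}}$
$w{\left(-11,W{\left(-5,P{\left(-4,3 \right)} \right)} \right)} 75 - 347 = \sqrt{1^{2} + \left(-11\right)^{2}} \cdot 75 - 347 = \sqrt{1 + 121} \cdot 75 - 347 = \sqrt{122} \cdot 75 - 347 = 75 \sqrt{122} - 347 = -347 + 75 \sqrt{122}$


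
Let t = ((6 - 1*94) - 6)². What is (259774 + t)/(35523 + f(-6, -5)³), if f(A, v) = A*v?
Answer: 268610/62523 ≈ 4.2962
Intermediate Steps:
t = 8836 (t = ((6 - 94) - 6)² = (-88 - 6)² = (-94)² = 8836)
(259774 + t)/(35523 + f(-6, -5)³) = (259774 + 8836)/(35523 + (-6*(-5))³) = 268610/(35523 + 30³) = 268610/(35523 + 27000) = 268610/62523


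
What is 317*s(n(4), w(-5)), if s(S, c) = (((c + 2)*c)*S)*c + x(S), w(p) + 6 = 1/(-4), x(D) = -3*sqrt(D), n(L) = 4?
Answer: -3398557/16 ≈ -2.1241e+5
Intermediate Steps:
w(p) = -25/4 (w(p) = -6 + 1/(-4) = -6 + 1*(-1/4) = -6 - 1/4 = -25/4)
s(S, c) = -3*sqrt(S) + S*c**2*(2 + c) (s(S, c) = (((c + 2)*c)*S)*c - 3*sqrt(S) = (((2 + c)*c)*S)*c - 3*sqrt(S) = ((c*(2 + c))*S)*c - 3*sqrt(S) = (S*c*(2 + c))*c - 3*sqrt(S) = S*c**2*(2 + c) - 3*sqrt(S) = -3*sqrt(S) + S*c**2*(2 + c))
317*s(n(4), w(-5)) = 317*(-3*sqrt(4) + 4*(-25/4)**3 + 2*4*(-25/4)**2) = 317*(-3*2 + 4*(-15625/64) + 2*4*(625/16)) = 317*(-6 - 15625/16 + 625/2) = 317*(-10721/16) = -3398557/16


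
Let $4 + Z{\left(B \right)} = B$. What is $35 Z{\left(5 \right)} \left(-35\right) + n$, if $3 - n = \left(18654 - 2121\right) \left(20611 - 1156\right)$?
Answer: $-321650737$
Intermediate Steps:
$Z{\left(B \right)} = -4 + B$
$n = -321649512$ ($n = 3 - \left(18654 - 2121\right) \left(20611 - 1156\right) = 3 - 16533 \cdot 19455 = 3 - 321649515 = -321649512$)
$35 Z{\left(5 \right)} \left(-35\right) + n = 35 \left(-4 + 5\right) \left(-35\right) - 321649512 = 35 \cdot 1 \left(-35\right) - 321649512 = 35 \left(-35\right) - 321649512 = -1225 - 321649512 = -321650737$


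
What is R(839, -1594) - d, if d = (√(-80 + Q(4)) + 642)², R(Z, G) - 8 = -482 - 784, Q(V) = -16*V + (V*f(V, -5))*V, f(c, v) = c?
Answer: -413342 - 5136*I*√5 ≈ -4.1334e+5 - 11484.0*I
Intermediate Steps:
Q(V) = V³ - 16*V (Q(V) = -16*V + (V*V)*V = -16*V + V²*V = -16*V + V³ = V³ - 16*V)
R(Z, G) = -1258 (R(Z, G) = 8 + (-482 - 784) = 8 - 1266 = -1258)
d = (642 + 4*I*√5)² (d = (√(-80 + 4*(-16 + 4²)) + 642)² = (√(-80 + 4*(-16 + 16)) + 642)² = (√(-80 + 4*0) + 642)² = (√(-80 + 0) + 642)² = (√(-80) + 642)² = (4*I*√5 + 642)² = (642 + 4*I*√5)² ≈ 4.1208e+5 + 11484.0*I)
R(839, -1594) - d = -1258 - (412084 + 5136*I*√5) = -1258 + (-412084 - 5136*I*√5) = -413342 - 5136*I*√5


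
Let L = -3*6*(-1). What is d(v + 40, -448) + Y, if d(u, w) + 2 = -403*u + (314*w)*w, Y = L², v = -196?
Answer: 63084246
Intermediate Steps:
L = 18 (L = -18*(-1) = 18)
Y = 324 (Y = 18² = 324)
d(u, w) = -2 - 403*u + 314*w² (d(u, w) = -2 + (-403*u + (314*w)*w) = -2 + (-403*u + 314*w²) = -2 - 403*u + 314*w²)
d(v + 40, -448) + Y = (-2 - 403*(-196 + 40) + 314*(-448)²) + 324 = (-2 - 403*(-156) + 314*200704) + 324 = (-2 + 62868 + 63021056) + 324 = 63083922 + 324 = 63084246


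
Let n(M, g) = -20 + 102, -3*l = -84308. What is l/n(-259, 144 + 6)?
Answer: 42154/123 ≈ 342.72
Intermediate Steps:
l = 84308/3 (l = -⅓*(-84308) = 84308/3 ≈ 28103.)
n(M, g) = 82
l/n(-259, 144 + 6) = (84308/3)/82 = (84308/3)*(1/82) = 42154/123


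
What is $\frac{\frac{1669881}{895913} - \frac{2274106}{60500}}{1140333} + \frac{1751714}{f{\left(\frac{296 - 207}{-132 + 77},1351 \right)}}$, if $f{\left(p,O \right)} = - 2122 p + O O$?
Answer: $\frac{992460754619129867737531}{1036075301162076298059750} \approx 0.9579$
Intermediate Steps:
$f{\left(p,O \right)} = O^{2} - 2122 p$ ($f{\left(p,O \right)} = - 2122 p + O^{2} = O^{2} - 2122 p$)
$\frac{\frac{1669881}{895913} - \frac{2274106}{60500}}{1140333} + \frac{1751714}{f{\left(\frac{296 - 207}{-132 + 77},1351 \right)}} = \frac{\frac{1669881}{895913} - \frac{2274106}{60500}}{1140333} + \frac{1751714}{1351^{2} - 2122 \frac{296 - 207}{-132 + 77}} = \left(1669881 \cdot \frac{1}{895913} - \frac{1137053}{30250}\right) \frac{1}{1140333} + \frac{1751714}{1825201 - 2122 \frac{89}{-55}} = \left(\frac{1669881}{895913} - \frac{1137053}{30250}\right) \frac{1}{1140333} + \frac{1751714}{1825201 - 2122 \cdot 89 \left(- \frac{1}{55}\right)} = \left(- \frac{968186664139}{27101368250}\right) \frac{1}{1140333} + \frac{1751714}{1825201 - - \frac{188858}{55}} = - \frac{968186664139}{30904584560627250} + \frac{1751714}{1825201 + \frac{188858}{55}} = - \frac{968186664139}{30904584560627250} + \frac{1751714}{\frac{100574913}{55}} = - \frac{968186664139}{30904584560627250} + 1751714 \cdot \frac{55}{100574913} = - \frac{968186664139}{30904584560627250} + \frac{96344270}{100574913} = \frac{992460754619129867737531}{1036075301162076298059750}$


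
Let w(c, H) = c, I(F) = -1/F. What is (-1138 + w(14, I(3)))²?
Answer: 1263376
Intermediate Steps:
(-1138 + w(14, I(3)))² = (-1138 + 14)² = (-1124)² = 1263376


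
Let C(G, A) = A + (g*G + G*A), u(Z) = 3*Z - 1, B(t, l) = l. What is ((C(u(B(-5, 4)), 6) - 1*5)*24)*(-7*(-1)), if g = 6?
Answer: 22344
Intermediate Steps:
u(Z) = -1 + 3*Z
C(G, A) = A + 6*G + A*G (C(G, A) = A + (6*G + G*A) = A + (6*G + A*G) = A + 6*G + A*G)
((C(u(B(-5, 4)), 6) - 1*5)*24)*(-7*(-1)) = (((6 + 6*(-1 + 3*4) + 6*(-1 + 3*4)) - 1*5)*24)*(-7*(-1)) = (((6 + 6*(-1 + 12) + 6*(-1 + 12)) - 5)*24)*7 = (((6 + 6*11 + 6*11) - 5)*24)*7 = (((6 + 66 + 66) - 5)*24)*7 = ((138 - 5)*24)*7 = (133*24)*7 = 3192*7 = 22344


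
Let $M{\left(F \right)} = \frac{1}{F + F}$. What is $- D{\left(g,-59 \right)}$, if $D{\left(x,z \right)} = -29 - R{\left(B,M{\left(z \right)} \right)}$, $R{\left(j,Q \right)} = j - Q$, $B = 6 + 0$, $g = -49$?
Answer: $\frac{4131}{118} \approx 35.008$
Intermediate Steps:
$B = 6$
$M{\left(F \right)} = \frac{1}{2 F}$
$D{\left(x,z \right)} = -35 + \frac{1}{2 z}$ ($D{\left(x,z \right)} = -29 - \left(6 - \frac{1}{2 z}\right) = -35 + \frac{1}{2 z}$)
$- D{\left(g,-59 \right)} = - (-35 + \frac{1}{2 \left(-59\right)}) = - (-35 + \frac{1}{2} \left(- \frac{1}{59}\right)) = - (-35 - \frac{1}{118}) = \left(-1\right) \left(- \frac{4131}{118}\right) = \frac{4131}{118}$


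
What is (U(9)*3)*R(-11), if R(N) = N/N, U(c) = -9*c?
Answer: -243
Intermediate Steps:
R(N) = 1
(U(9)*3)*R(-11) = (-9*9*3)*1 = -81*3*1 = -243*1 = -243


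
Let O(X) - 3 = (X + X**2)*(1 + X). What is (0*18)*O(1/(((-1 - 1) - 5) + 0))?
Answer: 0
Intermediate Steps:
O(X) = 3 + (1 + X)*(X + X**2) (O(X) = 3 + (X + X**2)*(1 + X) = 3 + (1 + X)*(X + X**2))
(0*18)*O(1/(((-1 - 1) - 5) + 0)) = (0*18)*(3 + 1/(((-1 - 1) - 5) + 0) + (1/(((-1 - 1) - 5) + 0))**3 + 2*(1/(((-1 - 1) - 5) + 0))**2) = 0*(3 + 1/((-2 - 5) + 0) + (1/((-2 - 5) + 0))**3 + 2*(1/((-2 - 5) + 0))**2) = 0*(3 + 1/(-7 + 0) + (1/(-7 + 0))**3 + 2*(1/(-7 + 0))**2) = 0*(3 + 1/(-7) + (1/(-7))**3 + 2*(1/(-7))**2) = 0*(3 - 1/7 + (-1/7)**3 + 2*(-1/7)**2) = 0*(3 - 1/7 - 1/343 + 2*(1/49)) = 0*(3 - 1/7 - 1/343 + 2/49) = 0*(993/343) = 0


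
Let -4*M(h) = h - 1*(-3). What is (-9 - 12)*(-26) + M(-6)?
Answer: 2187/4 ≈ 546.75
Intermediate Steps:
M(h) = -3/4 - h/4 (M(h) = -(h - 1*(-3))/4 = -(h + 3)/4 = -(3 + h)/4 = -3/4 - h/4)
(-9 - 12)*(-26) + M(-6) = (-9 - 12)*(-26) + (-3/4 - 1/4*(-6)) = -21*(-26) + (-3/4 + 3/2) = 546 + 3/4 = 2187/4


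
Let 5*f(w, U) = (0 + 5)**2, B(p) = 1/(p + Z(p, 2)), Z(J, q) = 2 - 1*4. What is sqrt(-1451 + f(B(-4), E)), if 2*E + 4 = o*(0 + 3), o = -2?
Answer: I*sqrt(1446) ≈ 38.026*I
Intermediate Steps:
E = -5 (E = -2 + (-2*(0 + 3))/2 = -2 + (-2*3)/2 = -2 + (1/2)*(-6) = -2 - 3 = -5)
Z(J, q) = -2 (Z(J, q) = 2 - 4 = -2)
B(p) = 1/(-2 + p) (B(p) = 1/(p - 2) = 1/(-2 + p))
f(w, U) = 5 (f(w, U) = (0 + 5)**2/5 = (1/5)*5**2 = (1/5)*25 = 5)
sqrt(-1451 + f(B(-4), E)) = sqrt(-1451 + 5) = sqrt(-1446) = I*sqrt(1446)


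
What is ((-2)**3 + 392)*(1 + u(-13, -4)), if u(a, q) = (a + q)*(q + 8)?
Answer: -25728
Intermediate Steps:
u(a, q) = (8 + q)*(a + q) (u(a, q) = (a + q)*(8 + q) = (8 + q)*(a + q))
((-2)**3 + 392)*(1 + u(-13, -4)) = ((-2)**3 + 392)*(1 + ((-4)**2 + 8*(-13) + 8*(-4) - 13*(-4))) = (-8 + 392)*(1 + (16 - 104 - 32 + 52)) = 384*(1 - 68) = 384*(-67) = -25728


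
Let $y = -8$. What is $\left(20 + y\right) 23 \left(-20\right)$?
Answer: $-5520$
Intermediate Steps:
$\left(20 + y\right) 23 \left(-20\right) = \left(20 - 8\right) 23 \left(-20\right) = 12 \cdot 23 \left(-20\right) = 276 \left(-20\right) = -5520$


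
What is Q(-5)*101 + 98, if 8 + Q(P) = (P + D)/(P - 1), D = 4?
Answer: -4159/6 ≈ -693.17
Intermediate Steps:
Q(P) = -8 + (4 + P)/(-1 + P) (Q(P) = -8 + (P + 4)/(P - 1) = -8 + (4 + P)/(-1 + P))
Q(-5)*101 + 98 = ((12 - 7*(-5))/(-1 - 5))*101 + 98 = ((12 + 35)/(-6))*101 + 98 = -⅙*47*101 + 98 = -47/6*101 + 98 = -4747/6 + 98 = -4159/6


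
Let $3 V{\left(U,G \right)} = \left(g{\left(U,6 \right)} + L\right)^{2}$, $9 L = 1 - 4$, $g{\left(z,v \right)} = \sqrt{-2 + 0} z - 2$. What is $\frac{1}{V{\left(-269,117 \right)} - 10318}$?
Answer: $- \frac{27 i}{11298 \sqrt{2} + 1581035 i} \approx -1.7076 \cdot 10^{-5} - 1.7257 \cdot 10^{-7} i$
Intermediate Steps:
$g{\left(z,v \right)} = -2 + i z \sqrt{2}$ ($g{\left(z,v \right)} = \sqrt{-2} z - 2 = i \sqrt{2} z - 2 = i z \sqrt{2} - 2 = -2 + i z \sqrt{2}$)
$L = - \frac{1}{3}$ ($L = \frac{1 - 4}{9} = \frac{1}{9} \left(-3\right) = - \frac{1}{3} \approx -0.33333$)
$V{\left(U,G \right)} = \frac{\left(- \frac{7}{3} + i U \sqrt{2}\right)^{2}}{3}$ ($V{\left(U,G \right)} = \frac{\left(\left(-2 + i U \sqrt{2}\right) - \frac{1}{3}\right)^{2}}{3} = \frac{\left(- \frac{7}{3} + i U \sqrt{2}\right)^{2}}{3}$)
$\frac{1}{V{\left(-269,117 \right)} - 10318} = \frac{1}{\frac{\left(-7 + 3 i \left(-269\right) \sqrt{2}\right)^{2}}{27} - 10318} = \frac{1}{\frac{\left(-7 - 807 i \sqrt{2}\right)^{2}}{27} - 10318} = \frac{1}{-10318 + \frac{\left(-7 - 807 i \sqrt{2}\right)^{2}}{27}}$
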